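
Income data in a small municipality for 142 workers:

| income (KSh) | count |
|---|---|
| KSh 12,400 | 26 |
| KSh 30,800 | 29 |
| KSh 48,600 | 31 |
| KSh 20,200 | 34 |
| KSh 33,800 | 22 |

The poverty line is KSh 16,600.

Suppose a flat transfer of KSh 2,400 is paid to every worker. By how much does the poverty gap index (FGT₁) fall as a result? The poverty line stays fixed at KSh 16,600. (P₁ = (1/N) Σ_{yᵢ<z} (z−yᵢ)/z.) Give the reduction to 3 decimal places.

0.026

Before: below the line — 26×KSh 12,400; poverty gap index (FGT₁) = 0.04633.
After the KSh 2,400 transfer: below the line — 26×KSh 14,800; poverty gap index (FGT₁) = 0.01985.
Reduction = 0.04633 − 0.01985 = 0.026.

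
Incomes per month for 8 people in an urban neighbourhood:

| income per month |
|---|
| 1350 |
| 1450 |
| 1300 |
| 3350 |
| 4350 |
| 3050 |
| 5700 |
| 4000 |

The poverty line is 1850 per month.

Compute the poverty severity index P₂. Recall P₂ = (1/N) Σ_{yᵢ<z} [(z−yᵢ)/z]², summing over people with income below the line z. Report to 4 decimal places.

Below the line: 1300, 1350, 1450 (q = 3 of N = 8).
Relative gaps: (1850−1300)/1850 = 0.2973; (1850−1350)/1850 = 0.2703; (1850−1450)/1850 = 0.2162.
Squared: 0.0884; 0.0730; 0.0467.
Sum = 0.208181; P₂ = 0.208181 / 8 = 0.0260.

0.0260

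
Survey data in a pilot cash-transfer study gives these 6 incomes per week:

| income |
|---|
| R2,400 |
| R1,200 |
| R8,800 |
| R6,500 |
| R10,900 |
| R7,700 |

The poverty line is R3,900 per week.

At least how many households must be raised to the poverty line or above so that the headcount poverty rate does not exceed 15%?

2

2 of the 6 households are poor, so H = 2/6 = 0.333.
A headcount ratio of at most 15% allows at most ⌊0.15 × 6⌋ = 0 poor households.
So at least 2 − 0 = 2 must be lifted.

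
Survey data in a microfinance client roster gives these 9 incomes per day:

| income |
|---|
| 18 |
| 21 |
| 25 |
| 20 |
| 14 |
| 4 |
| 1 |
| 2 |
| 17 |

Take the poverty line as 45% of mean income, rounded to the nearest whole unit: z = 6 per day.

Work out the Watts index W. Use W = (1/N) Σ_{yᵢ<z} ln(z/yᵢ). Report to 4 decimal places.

0.3662

Poor units: 1, 2, 4 (q = 3 of N = 9).
ln(z/y) terms: ln(6/1) = 1.7918; ln(6/2) = 1.0986; ln(6/4) = 0.4055.
W = 3.295837 / 9 = 0.3662.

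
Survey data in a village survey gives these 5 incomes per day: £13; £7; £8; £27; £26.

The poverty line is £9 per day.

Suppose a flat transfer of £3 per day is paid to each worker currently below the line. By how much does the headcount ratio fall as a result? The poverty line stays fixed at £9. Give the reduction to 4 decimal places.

0.4000

Before: below the line — £7, £8; headcount ratio = 0.400000.
After the £3 transfer: below the line — none; headcount ratio = 0.000000.
Reduction = 0.400000 − 0.000000 = 0.4000.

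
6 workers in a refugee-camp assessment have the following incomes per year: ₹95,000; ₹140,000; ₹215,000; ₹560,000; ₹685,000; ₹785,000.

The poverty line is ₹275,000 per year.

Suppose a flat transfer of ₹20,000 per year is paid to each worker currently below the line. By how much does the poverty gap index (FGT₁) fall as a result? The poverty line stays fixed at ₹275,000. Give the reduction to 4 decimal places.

0.0364

Before: below the line — ₹95,000, ₹140,000, ₹215,000; poverty gap index (FGT₁) = 0.227273.
After the ₹20,000 transfer: below the line — ₹115,000, ₹160,000, ₹235,000; poverty gap index (FGT₁) = 0.190909.
Reduction = 0.227273 − 0.190909 = 0.0364.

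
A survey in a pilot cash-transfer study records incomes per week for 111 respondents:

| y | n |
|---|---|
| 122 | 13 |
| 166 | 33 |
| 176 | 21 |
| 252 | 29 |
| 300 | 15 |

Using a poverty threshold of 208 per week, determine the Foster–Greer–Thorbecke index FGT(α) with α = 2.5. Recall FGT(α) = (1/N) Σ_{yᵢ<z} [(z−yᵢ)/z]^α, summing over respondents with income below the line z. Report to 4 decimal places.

0.0201

Below z: 13×122, 33×166, 21×176 (q = 67 of N = 111).
Normalized shortfalls: (208−122)/208 = 0.4135 (×13); (208−166)/208 = 0.2019 (×33); (208−176)/208 = 0.1538 (×21).
Raised to α = 2.5: 0.10992 (×13); 0.01832 (×33); 0.00928 (×21).
Sum = 2.228567; FGT(2.5) = 2.228567 / 111 = 0.0201.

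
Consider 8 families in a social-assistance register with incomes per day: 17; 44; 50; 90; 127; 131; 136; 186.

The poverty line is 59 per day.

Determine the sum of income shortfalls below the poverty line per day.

Incomes under z: 17, 44, 50 (q = 3 of N = 8).
Individual gaps: 59−17 = 42; 59−44 = 15; 59−50 = 9.
Aggregate gap = 66.

66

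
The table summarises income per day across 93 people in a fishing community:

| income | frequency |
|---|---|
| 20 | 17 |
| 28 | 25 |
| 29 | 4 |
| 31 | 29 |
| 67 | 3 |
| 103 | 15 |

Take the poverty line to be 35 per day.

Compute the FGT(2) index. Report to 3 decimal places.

0.050

Poor units: 17×20, 25×28, 4×29, 29×31 (q = 75 of N = 93).
Normalized shortfalls: (35−20)/35 = 0.4286 (×17); (35−28)/35 = 0.2000 (×25); (35−29)/35 = 0.1714 (×4); (35−31)/35 = 0.1143 (×29).
Squared: 0.1837 (×17); 0.0400 (×25); 0.0294 (×4); 0.0131 (×29).
Sum = 4.618776; P₂ = 4.618776 / 93 = 0.050.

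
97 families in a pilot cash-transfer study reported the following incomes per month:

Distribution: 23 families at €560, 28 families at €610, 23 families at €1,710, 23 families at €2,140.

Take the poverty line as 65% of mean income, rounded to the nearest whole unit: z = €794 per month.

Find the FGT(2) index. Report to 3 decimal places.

0.036

Incomes under z: 23×€560, 28×€610 (q = 51 of N = 97).
Gap ratios (z−y)/z: (794−560)/794 = 0.2947 (×23); (794−610)/794 = 0.2317 (×28).
Squared: 0.0869 (×23); 0.0537 (×28).
Sum = 3.501317; P₂ = 3.501317 / 97 = 0.036.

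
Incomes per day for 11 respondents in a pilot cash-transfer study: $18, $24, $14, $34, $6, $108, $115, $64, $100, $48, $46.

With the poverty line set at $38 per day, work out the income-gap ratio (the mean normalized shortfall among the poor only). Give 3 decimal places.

Incomes under z: $6, $14, $18, $24, $34 (q = 5 of N = 11).
Shortfall ratios (z−y)/z: 0.8421, 0.6316, 0.5263, 0.3684, 0.1053; sum = 2.473684.
The income-gap ratio divides by q (the poor only): 2.473684 / 5 = 0.495.

0.495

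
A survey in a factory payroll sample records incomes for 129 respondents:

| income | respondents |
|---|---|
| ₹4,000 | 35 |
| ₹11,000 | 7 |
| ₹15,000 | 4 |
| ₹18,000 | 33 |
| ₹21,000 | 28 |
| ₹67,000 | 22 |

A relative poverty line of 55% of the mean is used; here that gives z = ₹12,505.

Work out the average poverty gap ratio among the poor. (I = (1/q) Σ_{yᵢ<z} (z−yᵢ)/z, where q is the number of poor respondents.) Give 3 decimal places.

0.587

Poor units: 35×₹4,000, 7×₹11,000 (q = 42 of N = 129).
Relative gaps: 0.6801 (×35), 0.1204 (×7); sum = 24.646941.
The income-gap ratio divides by q (the poor only): 24.646941 / 42 = 0.587.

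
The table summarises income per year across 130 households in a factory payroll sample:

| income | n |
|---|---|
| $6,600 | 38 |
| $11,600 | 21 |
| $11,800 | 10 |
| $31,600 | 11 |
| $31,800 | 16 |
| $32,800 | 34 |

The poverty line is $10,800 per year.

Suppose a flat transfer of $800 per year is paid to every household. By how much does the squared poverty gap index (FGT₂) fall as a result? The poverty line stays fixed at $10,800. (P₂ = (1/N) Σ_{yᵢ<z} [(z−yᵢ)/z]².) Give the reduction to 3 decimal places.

Before: below the line — 38×$6,600; squared poverty gap index (FGT₂) = 0.04421.
After the $800 transfer: below the line — 38×$7,400; squared poverty gap index (FGT₂) = 0.02897.
Reduction = 0.04421 − 0.02897 = 0.015.

0.015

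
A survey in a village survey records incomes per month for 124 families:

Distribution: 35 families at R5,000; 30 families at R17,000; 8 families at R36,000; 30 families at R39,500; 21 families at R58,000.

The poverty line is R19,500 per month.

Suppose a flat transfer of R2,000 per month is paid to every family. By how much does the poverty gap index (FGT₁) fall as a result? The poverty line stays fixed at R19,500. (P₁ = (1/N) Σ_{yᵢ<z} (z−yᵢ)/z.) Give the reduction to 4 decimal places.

0.0538

Before: below the line — 35×R5,000, 30×R17,000; poverty gap index (FGT₁) = 0.240902.
After the R2,000 transfer: below the line — 35×R7,000, 30×R19,000; poverty gap index (FGT₁) = 0.187138.
Reduction = 0.240902 − 0.187138 = 0.0538.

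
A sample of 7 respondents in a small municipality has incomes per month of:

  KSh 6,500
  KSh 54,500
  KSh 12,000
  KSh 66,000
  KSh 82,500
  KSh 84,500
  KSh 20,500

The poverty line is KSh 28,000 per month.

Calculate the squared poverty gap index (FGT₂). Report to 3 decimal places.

0.141

Below z: KSh 6,500, KSh 12,000, KSh 20,500 (q = 3 of N = 7).
Relative gaps: (28000−6500)/28000 = 0.7679; (28000−12000)/28000 = 0.5714; (28000−20500)/28000 = 0.2679.
Squared: 0.5896; 0.3265; 0.0717.
Sum = 0.987883; P₂ = 0.987883 / 7 = 0.141.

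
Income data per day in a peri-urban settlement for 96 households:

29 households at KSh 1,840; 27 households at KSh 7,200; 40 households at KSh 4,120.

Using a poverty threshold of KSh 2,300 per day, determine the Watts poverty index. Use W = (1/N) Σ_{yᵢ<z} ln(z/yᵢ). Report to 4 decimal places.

Poor units: 29×KSh 1,840 (q = 29 of N = 96).
ln(z/y) terms: ln(2300/1840) = 0.2231 (×29).
W = 6.471163 / 96 = 0.0674.

0.0674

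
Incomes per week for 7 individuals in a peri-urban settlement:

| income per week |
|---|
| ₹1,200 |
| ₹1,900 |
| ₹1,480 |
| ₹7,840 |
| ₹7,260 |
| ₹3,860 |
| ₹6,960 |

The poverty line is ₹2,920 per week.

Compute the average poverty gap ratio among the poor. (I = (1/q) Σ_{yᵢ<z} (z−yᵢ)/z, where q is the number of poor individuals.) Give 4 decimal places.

0.4772

Incomes under z: ₹1,200, ₹1,480, ₹1,900 (q = 3 of N = 7).
Relative gaps: 0.5890, 0.4932, 0.3493; sum = 1.431507.
I averages over the q = 3 poor units only: 1.431507 / 3 = 0.4772.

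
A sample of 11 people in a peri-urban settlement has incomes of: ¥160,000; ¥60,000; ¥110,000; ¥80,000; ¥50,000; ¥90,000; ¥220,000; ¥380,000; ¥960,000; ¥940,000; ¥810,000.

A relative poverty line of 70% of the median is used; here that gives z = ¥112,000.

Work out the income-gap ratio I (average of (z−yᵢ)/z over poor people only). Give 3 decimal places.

Below z: ¥50,000, ¥60,000, ¥80,000, ¥90,000, ¥110,000 (q = 5 of N = 11).
Shortfall ratios (z−y)/z: 0.5536, 0.4643, 0.2857, 0.1964, 0.0179; sum = 1.517857.
I averages over the q = 5 poor units only: 1.517857 / 5 = 0.304.

0.304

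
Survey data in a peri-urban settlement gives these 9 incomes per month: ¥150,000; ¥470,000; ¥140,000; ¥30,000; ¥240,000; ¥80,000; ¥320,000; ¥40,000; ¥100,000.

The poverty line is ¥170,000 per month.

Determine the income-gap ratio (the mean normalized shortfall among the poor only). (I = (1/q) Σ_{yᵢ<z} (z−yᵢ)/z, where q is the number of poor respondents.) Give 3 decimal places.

Below z: ¥30,000, ¥40,000, ¥80,000, ¥100,000, ¥140,000, ¥150,000 (q = 6 of N = 9).
Relative gaps: 0.8235, 0.7647, 0.5294, 0.4118, 0.1765, 0.1176; sum = 2.823529.
The income-gap ratio divides by q (the poor only): 2.823529 / 6 = 0.471.

0.471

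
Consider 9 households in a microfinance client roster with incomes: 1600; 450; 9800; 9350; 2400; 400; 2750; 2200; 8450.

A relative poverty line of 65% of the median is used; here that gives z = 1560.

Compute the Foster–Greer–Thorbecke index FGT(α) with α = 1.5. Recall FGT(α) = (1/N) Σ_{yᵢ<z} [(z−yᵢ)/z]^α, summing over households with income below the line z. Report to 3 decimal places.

Below the line: 400, 450 (q = 2 of N = 9).
Shortfall ratios: (1560−400)/1560 = 0.7436; (1560−450)/1560 = 0.7115.
Raised to α = 1.5: 0.64121; 0.60020.
Sum = 1.241412; FGT(1.5) = 1.241412 / 9 = 0.138.

0.138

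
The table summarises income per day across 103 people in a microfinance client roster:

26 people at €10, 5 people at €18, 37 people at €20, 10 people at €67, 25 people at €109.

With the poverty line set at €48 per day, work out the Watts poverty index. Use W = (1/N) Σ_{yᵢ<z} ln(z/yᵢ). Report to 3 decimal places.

0.758

Poor units: 26×€10, 5×€18, 37×€20 (q = 68 of N = 103).
Log gaps: ln(48/10) = 1.5686 (×26); ln(48/18) = 0.9808 (×5); ln(48/20) = 0.8755 (×37).
W = 78.080503 / 103 = 0.758.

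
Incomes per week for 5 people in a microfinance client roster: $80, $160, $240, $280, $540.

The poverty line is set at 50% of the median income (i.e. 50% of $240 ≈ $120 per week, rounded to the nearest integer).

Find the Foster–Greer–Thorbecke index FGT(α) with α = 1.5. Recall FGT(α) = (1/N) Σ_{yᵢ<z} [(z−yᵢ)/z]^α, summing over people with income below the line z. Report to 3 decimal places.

0.038

Below z: $80 (q = 1 of N = 5).
Shortfall ratios: (120−80)/120 = 0.3333.
Raised to α = 1.5: 0.19245.
Sum = 0.192450; FGT(1.5) = 0.192450 / 5 = 0.038.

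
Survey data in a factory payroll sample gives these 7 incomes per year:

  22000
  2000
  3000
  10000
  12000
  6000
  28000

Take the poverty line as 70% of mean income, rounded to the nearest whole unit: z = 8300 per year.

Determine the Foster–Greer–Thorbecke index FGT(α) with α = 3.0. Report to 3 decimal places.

Below z: 2000, 3000, 6000 (q = 3 of N = 7).
Gap ratios (z−y)/z: (8300−2000)/8300 = 0.7590; (8300−3000)/8300 = 0.6386; (8300−6000)/8300 = 0.2771.
Raised to α = 3.0: 0.43731; 0.26037; 0.02128.
Sum = 0.718958; FGT(3.0) = 0.718958 / 7 = 0.103.

0.103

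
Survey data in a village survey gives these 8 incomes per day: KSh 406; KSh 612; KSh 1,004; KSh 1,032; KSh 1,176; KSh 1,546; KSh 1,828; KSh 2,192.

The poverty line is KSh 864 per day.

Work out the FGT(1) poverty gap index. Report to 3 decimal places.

0.103

Below z: KSh 406, KSh 612 (q = 2 of N = 8).
Shortfall ratios: (864−406)/864 = 0.5301; (864−612)/864 = 0.2917.
Sum of shortfalls = 0.821759; P₁ averages over all N: 0.821759 / 8 = 0.103.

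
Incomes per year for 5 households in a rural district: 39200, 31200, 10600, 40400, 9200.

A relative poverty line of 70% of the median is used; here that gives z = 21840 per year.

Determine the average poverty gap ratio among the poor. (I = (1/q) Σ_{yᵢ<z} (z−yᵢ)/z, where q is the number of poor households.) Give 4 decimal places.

Incomes under z: 9200, 10600 (q = 2 of N = 5).
Shortfall ratios (z−y)/z: 0.5788, 0.5147; sum = 1.093407.
The income-gap ratio divides by q (the poor only): 1.093407 / 2 = 0.5467.

0.5467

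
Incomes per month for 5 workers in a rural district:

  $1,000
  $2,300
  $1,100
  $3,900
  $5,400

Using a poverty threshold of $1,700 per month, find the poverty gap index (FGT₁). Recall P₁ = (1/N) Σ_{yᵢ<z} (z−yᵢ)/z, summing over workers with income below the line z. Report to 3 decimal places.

Incomes under z: $1,000, $1,100 (q = 2 of N = 5).
Shortfall ratios: (1700−1000)/1700 = 0.4118; (1700−1100)/1700 = 0.3529.
Sum of shortfalls = 0.764706; P₁ averages over all N: 0.764706 / 5 = 0.153.

0.153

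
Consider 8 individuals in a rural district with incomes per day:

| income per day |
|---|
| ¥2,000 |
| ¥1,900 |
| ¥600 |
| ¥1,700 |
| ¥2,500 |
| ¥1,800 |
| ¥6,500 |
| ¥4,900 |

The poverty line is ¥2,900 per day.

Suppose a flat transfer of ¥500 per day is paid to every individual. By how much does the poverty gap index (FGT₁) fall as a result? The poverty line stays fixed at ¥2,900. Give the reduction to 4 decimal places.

0.1250

Before: below the line — ¥600, ¥1,700, ¥1,800, ¥1,900, ¥2,000, ¥2,500; poverty gap index (FGT₁) = 0.297414.
After the ¥500 transfer: below the line — ¥1,100, ¥2,200, ¥2,300, ¥2,400, ¥2,500; poverty gap index (FGT₁) = 0.172414.
Reduction = 0.297414 − 0.172414 = 0.1250.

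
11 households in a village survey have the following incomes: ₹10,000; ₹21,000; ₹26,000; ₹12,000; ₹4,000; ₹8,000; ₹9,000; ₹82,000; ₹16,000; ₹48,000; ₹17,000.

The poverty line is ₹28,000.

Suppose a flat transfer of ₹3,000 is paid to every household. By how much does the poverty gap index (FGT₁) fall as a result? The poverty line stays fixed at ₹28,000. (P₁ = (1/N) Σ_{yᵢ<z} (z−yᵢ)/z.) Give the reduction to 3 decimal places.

0.084

Before: below the line — ₹4,000, ₹8,000, ₹9,000, ₹10,000, ₹12,000, ₹16,000, ₹17,000, ₹21,000, ₹26,000; poverty gap index (FGT₁) = 0.41883.
After the ₹3,000 transfer: below the line — ₹7,000, ₹11,000, ₹12,000, ₹13,000, ₹15,000, ₹19,000, ₹20,000, ₹24,000; poverty gap index (FGT₁) = 0.33442.
Reduction = 0.41883 − 0.33442 = 0.084.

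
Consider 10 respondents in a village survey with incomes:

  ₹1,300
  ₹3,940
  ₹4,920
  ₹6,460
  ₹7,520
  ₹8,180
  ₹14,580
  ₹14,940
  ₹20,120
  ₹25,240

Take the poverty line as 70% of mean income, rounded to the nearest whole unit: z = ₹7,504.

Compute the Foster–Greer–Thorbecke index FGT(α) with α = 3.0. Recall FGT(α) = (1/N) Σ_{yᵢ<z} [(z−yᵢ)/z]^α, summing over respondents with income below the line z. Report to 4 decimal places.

0.0716

Below the line: ₹1,300, ₹3,940, ₹4,920, ₹6,460 (q = 4 of N = 10).
Relative gaps: (7504−1300)/7504 = 0.8268; (7504−3940)/7504 = 0.4749; (7504−4920)/7504 = 0.3443; (7504−6460)/7504 = 0.1391.
Raised to α = 3.0: 0.56512; 0.10714; 0.04083; 0.00269.
Sum = 0.715776; FGT(3.0) = 0.715776 / 10 = 0.0716.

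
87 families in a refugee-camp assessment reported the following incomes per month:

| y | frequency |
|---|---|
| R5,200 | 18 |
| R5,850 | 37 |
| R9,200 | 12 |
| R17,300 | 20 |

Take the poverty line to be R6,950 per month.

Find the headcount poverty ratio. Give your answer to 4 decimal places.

0.6322

55 of the 87 families have income below R6,950.
H = 55/87 = 0.6322.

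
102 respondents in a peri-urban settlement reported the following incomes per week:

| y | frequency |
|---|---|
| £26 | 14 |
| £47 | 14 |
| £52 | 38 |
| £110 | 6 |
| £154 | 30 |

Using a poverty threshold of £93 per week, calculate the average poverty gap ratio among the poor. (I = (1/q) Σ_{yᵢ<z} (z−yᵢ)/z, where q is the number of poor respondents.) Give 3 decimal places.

0.512

Poor units: 14×£26, 14×£47, 38×£52 (q = 66 of N = 102).
Shortfall ratios (z−y)/z: 0.7204 (×14), 0.4946 (×14), 0.4409 (×38); sum = 33.763441.
I averages over the q = 66 poor units only: 33.763441 / 66 = 0.512.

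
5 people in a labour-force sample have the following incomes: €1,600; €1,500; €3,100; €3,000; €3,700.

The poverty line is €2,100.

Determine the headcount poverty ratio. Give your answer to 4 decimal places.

0.4000

2 of the 5 people have income below €2,100.
H = 2/5 = 0.4000.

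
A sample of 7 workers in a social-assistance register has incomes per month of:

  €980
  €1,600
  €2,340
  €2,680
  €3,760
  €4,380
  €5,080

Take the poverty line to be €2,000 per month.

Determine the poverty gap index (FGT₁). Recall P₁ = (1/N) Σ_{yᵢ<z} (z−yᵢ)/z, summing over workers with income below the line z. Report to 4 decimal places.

Below the line: €980, €1,600 (q = 2 of N = 7).
Shortfall ratios: (2000−980)/2000 = 0.5100; (2000−1600)/2000 = 0.2000.
Sum of shortfalls = 0.710000; P₁ averages over all N: 0.710000 / 7 = 0.1014.

0.1014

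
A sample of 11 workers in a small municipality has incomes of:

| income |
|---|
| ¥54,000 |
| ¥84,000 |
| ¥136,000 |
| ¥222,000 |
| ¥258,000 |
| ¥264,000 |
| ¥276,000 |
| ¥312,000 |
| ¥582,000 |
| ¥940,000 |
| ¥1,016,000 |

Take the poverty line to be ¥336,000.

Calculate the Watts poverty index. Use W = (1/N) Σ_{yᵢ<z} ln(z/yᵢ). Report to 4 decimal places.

0.4827

Incomes under z: ¥54,000, ¥84,000, ¥136,000, ¥222,000, ¥258,000, ¥264,000, ¥276,000, ¥312,000 (q = 8 of N = 11).
ln(z/y) terms: ln(336000/54000) = 1.8281; ln(336000/84000) = 1.3863; ln(336000/136000) = 0.9045; ln(336000/222000) = 0.4144; ln(336000/258000) = 0.2642; ln(336000/264000) = 0.2412; ln(336000/276000) = 0.1967; ln(336000/312000) = 0.0741.
W = 5.309443 / 11 = 0.4827.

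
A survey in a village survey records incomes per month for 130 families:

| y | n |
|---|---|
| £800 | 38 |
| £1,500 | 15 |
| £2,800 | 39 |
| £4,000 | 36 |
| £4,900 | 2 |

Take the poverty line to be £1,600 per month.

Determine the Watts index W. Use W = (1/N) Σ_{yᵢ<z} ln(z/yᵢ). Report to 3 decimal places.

Incomes under z: 38×£800, 15×£1,500 (q = 53 of N = 130).
ln(z/y) terms: ln(1600/800) = 0.6931 (×38); ln(1600/1500) = 0.0645 (×15).
W = 27.307671 / 130 = 0.210.

0.210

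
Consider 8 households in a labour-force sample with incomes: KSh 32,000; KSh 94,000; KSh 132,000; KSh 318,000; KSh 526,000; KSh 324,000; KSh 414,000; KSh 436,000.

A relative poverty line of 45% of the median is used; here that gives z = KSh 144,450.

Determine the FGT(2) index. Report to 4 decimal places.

Below z: KSh 32,000, KSh 94,000, KSh 132,000 (q = 3 of N = 8).
Gap ratios (z−y)/z: (144450−32000)/144450 = 0.7785; (144450−94000)/144450 = 0.3493; (144450−132000)/144450 = 0.0862.
Squared: 0.6060; 0.1220; 0.0074.
Sum = 0.735424; P₂ = 0.735424 / 8 = 0.0919.

0.0919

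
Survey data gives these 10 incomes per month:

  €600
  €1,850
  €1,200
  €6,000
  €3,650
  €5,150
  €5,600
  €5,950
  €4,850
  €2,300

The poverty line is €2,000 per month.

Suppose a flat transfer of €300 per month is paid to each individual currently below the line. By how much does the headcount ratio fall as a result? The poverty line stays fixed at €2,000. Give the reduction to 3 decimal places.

Before: below the line — €600, €1,200, €1,850; headcount ratio = 0.30000.
After the €300 transfer: below the line — €900, €1,500; headcount ratio = 0.20000.
Reduction = 0.30000 − 0.20000 = 0.100.

0.100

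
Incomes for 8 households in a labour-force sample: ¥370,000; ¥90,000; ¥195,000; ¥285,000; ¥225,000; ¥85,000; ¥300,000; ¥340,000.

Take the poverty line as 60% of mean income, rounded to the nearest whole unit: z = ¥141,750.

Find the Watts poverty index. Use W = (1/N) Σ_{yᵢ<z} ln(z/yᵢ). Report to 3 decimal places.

Poor units: ¥85,000, ¥90,000 (q = 2 of N = 8).
Log shortfalls: ln(141750/85000) = 0.5114; ln(141750/90000) = 0.4543.
W = 0.965669 / 8 = 0.121.

0.121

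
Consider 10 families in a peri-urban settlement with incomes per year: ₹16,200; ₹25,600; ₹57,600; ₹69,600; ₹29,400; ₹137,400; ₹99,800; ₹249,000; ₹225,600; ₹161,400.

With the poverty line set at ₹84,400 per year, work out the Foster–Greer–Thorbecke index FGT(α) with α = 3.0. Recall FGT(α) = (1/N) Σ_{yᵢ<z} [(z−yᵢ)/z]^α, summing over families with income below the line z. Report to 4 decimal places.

0.1180

Below the line: ₹16,200, ₹25,600, ₹29,400, ₹57,600, ₹69,600 (q = 5 of N = 10).
Gap ratios (z−y)/z: (84400−16200)/84400 = 0.8081; (84400−25600)/84400 = 0.6967; (84400−29400)/84400 = 0.6517; (84400−57600)/84400 = 0.3175; (84400−69600)/84400 = 0.1754.
Raised to α = 3.0: 0.52763; 0.33815; 0.27673; 0.03202; 0.00539.
Sum = 1.179913; FGT(3.0) = 1.179913 / 10 = 0.1180.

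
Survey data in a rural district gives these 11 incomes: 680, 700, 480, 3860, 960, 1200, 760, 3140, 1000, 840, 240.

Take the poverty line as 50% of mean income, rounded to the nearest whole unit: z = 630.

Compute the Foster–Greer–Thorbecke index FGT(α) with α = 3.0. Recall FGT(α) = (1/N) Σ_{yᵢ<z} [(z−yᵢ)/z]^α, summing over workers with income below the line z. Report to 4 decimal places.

Poor units: 240, 480 (q = 2 of N = 11).
Normalized shortfalls: (630−240)/630 = 0.6190; (630−480)/630 = 0.2381.
Raised to α = 3.0: 0.23723; 0.01350.
Sum = 0.250729; FGT(3.0) = 0.250729 / 11 = 0.0228.

0.0228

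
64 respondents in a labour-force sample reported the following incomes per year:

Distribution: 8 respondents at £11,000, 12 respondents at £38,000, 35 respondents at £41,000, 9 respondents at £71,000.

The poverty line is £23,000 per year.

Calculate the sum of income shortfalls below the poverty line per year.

Below the line: 8×£11,000 (q = 8 of N = 64).
Individual gaps: 8×(23000−11000) = 96000.
Aggregate gap = £96,000.

£96,000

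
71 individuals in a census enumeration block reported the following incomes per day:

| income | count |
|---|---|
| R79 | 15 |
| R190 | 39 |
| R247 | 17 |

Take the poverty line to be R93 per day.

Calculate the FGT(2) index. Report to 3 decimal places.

0.005

Poor units: 15×R79 (q = 15 of N = 71).
Relative gaps: (93−79)/93 = 0.1505 (×15).
Squared: 0.0227 (×15).
Sum = 0.339924; P₂ = 0.339924 / 71 = 0.005.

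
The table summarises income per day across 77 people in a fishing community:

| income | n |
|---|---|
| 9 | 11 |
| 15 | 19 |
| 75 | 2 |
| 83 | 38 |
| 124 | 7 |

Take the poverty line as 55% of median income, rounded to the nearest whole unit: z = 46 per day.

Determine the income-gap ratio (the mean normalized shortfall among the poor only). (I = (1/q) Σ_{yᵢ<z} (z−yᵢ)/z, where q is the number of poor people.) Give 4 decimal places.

Below z: 11×9, 19×15 (q = 30 of N = 77).
Shortfall ratios (z−y)/z: 0.8043 (×11), 0.6739 (×19); sum = 21.652174.
The income-gap ratio divides by q (the poor only): 21.652174 / 30 = 0.7217.

0.7217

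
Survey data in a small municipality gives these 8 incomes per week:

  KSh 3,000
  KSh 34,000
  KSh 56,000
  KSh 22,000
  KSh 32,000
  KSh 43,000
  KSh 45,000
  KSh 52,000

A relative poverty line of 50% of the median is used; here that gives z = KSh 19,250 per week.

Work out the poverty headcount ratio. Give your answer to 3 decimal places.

0.125

1 of the 8 families have income below KSh 19,250.
H = 1/8 = 0.125.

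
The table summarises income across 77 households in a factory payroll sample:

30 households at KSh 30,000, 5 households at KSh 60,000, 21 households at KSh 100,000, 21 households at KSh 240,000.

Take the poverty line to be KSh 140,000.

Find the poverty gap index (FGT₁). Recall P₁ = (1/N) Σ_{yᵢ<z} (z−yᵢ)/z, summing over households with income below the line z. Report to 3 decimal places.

Incomes under z: 30×KSh 30,000, 5×KSh 60,000, 21×KSh 100,000 (q = 56 of N = 77).
Gap ratios (z−y)/z: (140000−30000)/140000 = 0.7857 (×30); (140000−60000)/140000 = 0.5714 (×5); (140000−100000)/140000 = 0.2857 (×21).
Σ = 32.428571. Dividing by the full population N = 77 gives P₁ = 0.421.

0.421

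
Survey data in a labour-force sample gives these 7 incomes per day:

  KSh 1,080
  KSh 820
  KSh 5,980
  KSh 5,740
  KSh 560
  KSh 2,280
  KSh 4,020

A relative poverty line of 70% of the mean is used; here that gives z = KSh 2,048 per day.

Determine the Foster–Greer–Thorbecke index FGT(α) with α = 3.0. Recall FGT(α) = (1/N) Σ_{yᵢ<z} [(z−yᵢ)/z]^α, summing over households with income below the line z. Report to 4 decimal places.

0.1007

Below the line: KSh 560, KSh 820, KSh 1,080 (q = 3 of N = 7).
Gap ratios (z−y)/z: (2048−560)/2048 = 0.7266; (2048−820)/2048 = 0.5996; (2048−1080)/2048 = 0.4727.
Raised to α = 3.0: 0.38355; 0.21558; 0.10559.
Sum = 0.704719; FGT(3.0) = 0.704719 / 7 = 0.1007.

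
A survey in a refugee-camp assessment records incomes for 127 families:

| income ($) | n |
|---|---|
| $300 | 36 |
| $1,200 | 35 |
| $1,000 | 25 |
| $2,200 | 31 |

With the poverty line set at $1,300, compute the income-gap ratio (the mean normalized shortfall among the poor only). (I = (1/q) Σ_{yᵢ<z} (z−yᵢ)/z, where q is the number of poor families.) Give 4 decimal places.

Below z: 36×$300, 25×$1,000, 35×$1,200 (q = 96 of N = 127).
Relative gaps: 0.7692 (×36), 0.2308 (×25), 0.0769 (×35); sum = 36.153846.
The income-gap ratio divides by q (the poor only): 36.153846 / 96 = 0.3766.

0.3766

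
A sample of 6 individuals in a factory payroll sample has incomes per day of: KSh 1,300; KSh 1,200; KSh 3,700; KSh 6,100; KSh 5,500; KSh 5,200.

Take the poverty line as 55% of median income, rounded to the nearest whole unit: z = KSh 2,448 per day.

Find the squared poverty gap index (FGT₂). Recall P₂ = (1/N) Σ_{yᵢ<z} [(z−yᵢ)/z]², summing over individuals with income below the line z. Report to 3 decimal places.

0.080

Poor units: KSh 1,200, KSh 1,300 (q = 2 of N = 6).
Relative gaps: (2448−1200)/2448 = 0.5098; (2448−1300)/2448 = 0.4690.
Squared: 0.2599; 0.2199.
Sum = 0.479818; P₂ = 0.479818 / 6 = 0.080.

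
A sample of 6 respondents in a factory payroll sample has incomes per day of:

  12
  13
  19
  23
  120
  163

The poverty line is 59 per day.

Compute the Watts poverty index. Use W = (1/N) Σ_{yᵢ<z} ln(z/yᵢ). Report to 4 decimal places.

0.8634

Below the line: 12, 13, 19, 23 (q = 4 of N = 6).
Log shortfalls: ln(59/12) = 1.5926; ln(59/13) = 1.5126; ln(59/19) = 1.1331; ln(59/23) = 0.9420.
W = 5.180361 / 6 = 0.8634.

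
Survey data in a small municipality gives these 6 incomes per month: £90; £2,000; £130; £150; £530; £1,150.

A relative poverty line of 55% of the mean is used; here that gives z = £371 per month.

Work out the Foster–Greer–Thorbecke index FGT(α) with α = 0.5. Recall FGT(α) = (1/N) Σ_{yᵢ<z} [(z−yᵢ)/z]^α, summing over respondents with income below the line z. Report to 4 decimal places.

Below the line: £90, £130, £150 (q = 3 of N = 6).
Shortfall ratios: (371−90)/371 = 0.7574; (371−130)/371 = 0.6496; (371−150)/371 = 0.5957.
Raised to α = 0.5: 0.87029; 0.80597; 0.77181.
Sum = 2.448077; FGT(0.5) = 2.448077 / 6 = 0.4080.

0.4080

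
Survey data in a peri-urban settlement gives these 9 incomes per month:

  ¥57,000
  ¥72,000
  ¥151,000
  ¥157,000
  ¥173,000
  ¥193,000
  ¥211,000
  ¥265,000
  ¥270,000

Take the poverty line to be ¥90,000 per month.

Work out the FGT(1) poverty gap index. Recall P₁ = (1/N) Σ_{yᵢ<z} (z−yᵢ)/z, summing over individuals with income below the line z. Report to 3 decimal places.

Poor units: ¥57,000, ¥72,000 (q = 2 of N = 9).
Relative gaps: (90000−57000)/90000 = 0.3667; (90000−72000)/90000 = 0.2000.
Sum of shortfalls = 0.566667; P₁ averages over all N: 0.566667 / 9 = 0.063.

0.063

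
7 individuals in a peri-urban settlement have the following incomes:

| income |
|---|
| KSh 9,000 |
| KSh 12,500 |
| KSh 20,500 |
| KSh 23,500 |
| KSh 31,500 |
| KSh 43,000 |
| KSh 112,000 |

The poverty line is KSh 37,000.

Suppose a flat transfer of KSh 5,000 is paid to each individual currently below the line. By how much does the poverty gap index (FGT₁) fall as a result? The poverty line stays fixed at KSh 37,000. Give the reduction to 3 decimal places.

Before: below the line — KSh 9,000, KSh 12,500, KSh 20,500, KSh 23,500, KSh 31,500; poverty gap index (FGT₁) = 0.33977.
After the KSh 5,000 transfer: below the line — KSh 14,000, KSh 17,500, KSh 25,500, KSh 28,500, KSh 36,500; poverty gap index (FGT₁) = 0.24324.
Reduction = 0.33977 − 0.24324 = 0.097.

0.097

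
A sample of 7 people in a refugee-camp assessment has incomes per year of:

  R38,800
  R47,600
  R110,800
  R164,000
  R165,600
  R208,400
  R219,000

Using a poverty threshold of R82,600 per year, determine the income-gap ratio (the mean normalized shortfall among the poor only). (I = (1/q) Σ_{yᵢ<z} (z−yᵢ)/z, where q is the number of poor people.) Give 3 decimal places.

Poor units: R38,800, R47,600 (q = 2 of N = 7).
Relative gaps: 0.5303, 0.4237; sum = 0.953995.
The income-gap ratio divides by q (the poor only): 0.953995 / 2 = 0.477.

0.477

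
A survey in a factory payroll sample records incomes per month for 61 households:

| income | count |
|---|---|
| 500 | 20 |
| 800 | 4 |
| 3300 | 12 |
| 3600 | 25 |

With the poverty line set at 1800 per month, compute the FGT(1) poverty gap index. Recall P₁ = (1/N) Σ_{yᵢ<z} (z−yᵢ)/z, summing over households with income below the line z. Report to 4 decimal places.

0.2732

Incomes under z: 20×500, 4×800 (q = 24 of N = 61).
Relative gaps: (1800−500)/1800 = 0.7222 (×20); (1800−800)/1800 = 0.5556 (×4).
Σ = 16.666667. Dividing by the full population N = 61 gives P₁ = 0.2732.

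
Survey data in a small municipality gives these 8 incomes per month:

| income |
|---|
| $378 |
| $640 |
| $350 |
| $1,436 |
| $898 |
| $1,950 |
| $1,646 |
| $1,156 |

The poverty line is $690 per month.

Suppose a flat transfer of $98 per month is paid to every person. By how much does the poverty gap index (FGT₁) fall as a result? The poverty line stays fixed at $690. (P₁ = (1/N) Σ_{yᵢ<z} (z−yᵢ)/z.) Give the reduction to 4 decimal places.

0.0446

Before: below the line — $350, $378, $640; poverty gap index (FGT₁) = 0.127174.
After the $98 transfer: below the line — $448, $476; poverty gap index (FGT₁) = 0.082609.
Reduction = 0.127174 − 0.082609 = 0.0446.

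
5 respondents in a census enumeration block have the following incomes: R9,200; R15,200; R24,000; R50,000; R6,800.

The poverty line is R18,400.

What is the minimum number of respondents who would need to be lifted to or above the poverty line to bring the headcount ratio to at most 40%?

Currently q = 3 of N = 5 are below the line (H = 0.600).
A headcount ratio of at most 40% allows at most ⌊0.40 × 5⌋ = 2 poor respondents.
So at least 3 − 2 = 1 must be lifted.

1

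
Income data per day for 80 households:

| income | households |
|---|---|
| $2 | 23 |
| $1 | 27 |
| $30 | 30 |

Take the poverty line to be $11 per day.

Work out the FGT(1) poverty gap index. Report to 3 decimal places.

0.542

Poor units: 27×$1, 23×$2 (q = 50 of N = 80).
Shortfall ratios: (11−1)/11 = 0.9091 (×27); (11−2)/11 = 0.8182 (×23).
Sum of shortfalls = 43.363636; P₁ averages over all N: 43.363636 / 80 = 0.542.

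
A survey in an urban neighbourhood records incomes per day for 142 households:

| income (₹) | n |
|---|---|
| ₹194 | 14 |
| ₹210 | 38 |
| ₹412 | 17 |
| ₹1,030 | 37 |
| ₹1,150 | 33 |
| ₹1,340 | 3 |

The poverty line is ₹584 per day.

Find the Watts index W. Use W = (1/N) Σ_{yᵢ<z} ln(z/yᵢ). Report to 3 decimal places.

0.424

Below z: 14×₹194, 38×₹210, 17×₹412 (q = 69 of N = 142).
Log shortfalls: ln(584/194) = 1.1020 (×14); ln(584/210) = 1.0228 (×38); ln(584/412) = 0.3489 (×17).
W = 60.225670 / 142 = 0.424.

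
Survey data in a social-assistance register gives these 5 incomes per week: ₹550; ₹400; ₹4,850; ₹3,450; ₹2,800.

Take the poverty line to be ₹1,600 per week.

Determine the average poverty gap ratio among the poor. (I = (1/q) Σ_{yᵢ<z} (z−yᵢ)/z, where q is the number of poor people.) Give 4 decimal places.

Below the line: ₹400, ₹550 (q = 2 of N = 5).
Relative gaps: 0.7500, 0.6562; sum = 1.406250.
The income-gap ratio divides by q (the poor only): 1.406250 / 2 = 0.7031.

0.7031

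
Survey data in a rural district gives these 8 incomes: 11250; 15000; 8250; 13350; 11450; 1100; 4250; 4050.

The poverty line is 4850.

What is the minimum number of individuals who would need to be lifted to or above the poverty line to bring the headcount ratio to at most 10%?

3

3 of the 8 individuals are poor, so H = 3/8 = 0.375.
A headcount ratio of at most 10% allows at most ⌊0.10 × 8⌋ = 0 poor individuals.
So at least 3 − 0 = 3 must be lifted.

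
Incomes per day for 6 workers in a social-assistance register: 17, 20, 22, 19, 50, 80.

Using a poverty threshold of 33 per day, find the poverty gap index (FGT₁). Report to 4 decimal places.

0.2727

Below the line: 17, 19, 20, 22 (q = 4 of N = 6).
Relative gaps: (33−17)/33 = 0.4848; (33−19)/33 = 0.4242; (33−20)/33 = 0.3939; (33−22)/33 = 0.3333.
Σ = 1.636364. Dividing by the full population N = 6 gives P₁ = 0.2727.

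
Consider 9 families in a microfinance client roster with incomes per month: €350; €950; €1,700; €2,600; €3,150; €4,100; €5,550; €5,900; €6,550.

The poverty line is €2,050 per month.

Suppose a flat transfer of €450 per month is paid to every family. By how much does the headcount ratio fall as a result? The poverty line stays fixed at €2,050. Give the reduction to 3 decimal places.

Before: below the line — €350, €950, €1,700; headcount ratio = 0.33333.
After the €450 transfer: below the line — €800, €1,400; headcount ratio = 0.22222.
Reduction = 0.33333 − 0.22222 = 0.111.

0.111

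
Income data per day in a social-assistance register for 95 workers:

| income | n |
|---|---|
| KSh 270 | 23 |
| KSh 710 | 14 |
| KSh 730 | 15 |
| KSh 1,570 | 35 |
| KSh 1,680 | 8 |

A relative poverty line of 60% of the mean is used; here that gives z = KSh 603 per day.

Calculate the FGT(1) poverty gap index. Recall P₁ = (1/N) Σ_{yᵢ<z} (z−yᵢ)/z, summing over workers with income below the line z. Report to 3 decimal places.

0.134

Below the line: 23×KSh 270 (q = 23 of N = 95).
Gap ratios (z−y)/z: (603−270)/603 = 0.5522 (×23).
Sum of shortfalls = 12.701493; P₁ averages over all N: 12.701493 / 95 = 0.134.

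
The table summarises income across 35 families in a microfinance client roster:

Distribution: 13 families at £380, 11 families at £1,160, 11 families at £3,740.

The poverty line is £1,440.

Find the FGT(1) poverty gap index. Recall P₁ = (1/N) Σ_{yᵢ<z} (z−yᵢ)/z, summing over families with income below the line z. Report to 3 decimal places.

Below the line: 13×£380, 11×£1,160 (q = 24 of N = 35).
Gap ratios (z−y)/z: (1440−380)/1440 = 0.7361 (×13); (1440−1160)/1440 = 0.1944 (×11).
Σ = 11.708333. Dividing by the full population N = 35 gives P₁ = 0.335.

0.335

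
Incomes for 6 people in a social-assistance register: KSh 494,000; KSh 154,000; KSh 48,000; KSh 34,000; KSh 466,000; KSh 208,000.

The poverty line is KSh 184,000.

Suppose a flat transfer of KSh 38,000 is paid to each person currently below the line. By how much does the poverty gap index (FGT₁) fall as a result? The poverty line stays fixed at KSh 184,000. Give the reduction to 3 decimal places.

0.096

Before: below the line — KSh 34,000, KSh 48,000, KSh 154,000; poverty gap index (FGT₁) = 0.28623.
After the KSh 38,000 transfer: below the line — KSh 72,000, KSh 86,000; poverty gap index (FGT₁) = 0.19022.
Reduction = 0.28623 − 0.19022 = 0.096.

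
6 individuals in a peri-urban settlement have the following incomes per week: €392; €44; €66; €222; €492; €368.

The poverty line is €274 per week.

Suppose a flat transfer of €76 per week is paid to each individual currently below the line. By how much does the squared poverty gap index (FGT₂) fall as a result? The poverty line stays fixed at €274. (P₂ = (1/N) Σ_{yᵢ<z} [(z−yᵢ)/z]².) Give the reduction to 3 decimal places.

0.128

Before: below the line — €44, €66, €222; squared poverty gap index (FGT₂) = 0.21948.
After the €76 transfer: below the line — €120, €142; squared poverty gap index (FGT₂) = 0.09133.
Reduction = 0.21948 − 0.09133 = 0.128.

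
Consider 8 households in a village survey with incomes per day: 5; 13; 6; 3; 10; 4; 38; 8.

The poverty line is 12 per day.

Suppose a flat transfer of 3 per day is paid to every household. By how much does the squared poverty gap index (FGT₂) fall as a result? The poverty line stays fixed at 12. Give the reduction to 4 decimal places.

Before: below the line — 3, 4, 5, 6, 8, 10; squared poverty gap index (FGT₂) = 0.217014.
After the 3 transfer: below the line — 6, 7, 8, 9, 11; squared poverty gap index (FGT₂) = 0.075521.
Reduction = 0.217014 − 0.075521 = 0.1415.

0.1415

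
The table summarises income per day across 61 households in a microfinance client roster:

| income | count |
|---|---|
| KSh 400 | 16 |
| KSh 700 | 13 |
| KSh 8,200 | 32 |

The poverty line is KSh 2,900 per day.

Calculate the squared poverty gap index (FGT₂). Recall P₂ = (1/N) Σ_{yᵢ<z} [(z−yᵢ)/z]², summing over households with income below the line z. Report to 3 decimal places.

0.318

Poor units: 16×KSh 400, 13×KSh 700 (q = 29 of N = 61).
Shortfall ratios: (2900−400)/2900 = 0.8621 (×16); (2900−700)/2900 = 0.7586 (×13).
Squared: 0.7432 (×16); 0.5755 (×13).
Sum = 19.372176; P₂ = 19.372176 / 61 = 0.318.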